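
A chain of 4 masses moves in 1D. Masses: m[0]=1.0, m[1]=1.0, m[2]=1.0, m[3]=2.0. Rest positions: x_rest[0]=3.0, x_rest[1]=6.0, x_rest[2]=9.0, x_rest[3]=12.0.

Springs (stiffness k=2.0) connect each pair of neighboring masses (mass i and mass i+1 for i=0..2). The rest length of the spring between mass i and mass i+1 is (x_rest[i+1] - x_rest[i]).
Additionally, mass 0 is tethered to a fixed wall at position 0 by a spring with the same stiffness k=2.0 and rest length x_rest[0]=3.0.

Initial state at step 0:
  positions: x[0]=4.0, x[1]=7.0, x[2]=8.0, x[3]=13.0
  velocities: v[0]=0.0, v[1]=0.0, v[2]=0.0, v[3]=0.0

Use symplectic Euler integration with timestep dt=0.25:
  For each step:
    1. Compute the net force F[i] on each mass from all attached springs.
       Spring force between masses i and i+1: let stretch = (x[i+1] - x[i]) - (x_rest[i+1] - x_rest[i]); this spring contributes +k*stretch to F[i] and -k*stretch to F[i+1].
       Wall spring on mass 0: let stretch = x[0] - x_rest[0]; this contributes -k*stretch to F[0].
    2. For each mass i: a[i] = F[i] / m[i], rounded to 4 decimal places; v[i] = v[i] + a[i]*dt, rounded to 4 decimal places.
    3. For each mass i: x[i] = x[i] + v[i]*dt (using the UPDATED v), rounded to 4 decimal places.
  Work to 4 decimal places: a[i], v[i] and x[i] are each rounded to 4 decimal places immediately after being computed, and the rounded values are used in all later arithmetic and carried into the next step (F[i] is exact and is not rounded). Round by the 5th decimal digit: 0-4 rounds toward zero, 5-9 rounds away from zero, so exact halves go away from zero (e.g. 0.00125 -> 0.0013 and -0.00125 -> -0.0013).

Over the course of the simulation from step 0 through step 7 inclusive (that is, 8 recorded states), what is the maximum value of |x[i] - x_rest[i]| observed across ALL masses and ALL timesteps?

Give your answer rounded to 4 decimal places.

Step 0: x=[4.0000 7.0000 8.0000 13.0000] v=[0.0000 0.0000 0.0000 0.0000]
Step 1: x=[3.8750 6.7500 8.5000 12.8750] v=[-0.5000 -1.0000 2.0000 -0.5000]
Step 2: x=[3.6250 6.3594 9.3281 12.6641] v=[-1.0000 -1.5625 3.3125 -0.8438]
Step 3: x=[3.2637 5.9981 10.2022 12.4322] v=[-1.4453 -1.4454 3.4962 -0.9278]
Step 4: x=[2.8362 5.8205 10.8295 12.2484] v=[-1.7100 -0.7106 2.5092 -0.7353]
Step 5: x=[2.4272 5.8960 11.0081 12.1634] v=[-1.6360 0.3018 0.7142 -0.3400]
Step 6: x=[2.1484 6.1769 10.6921 12.1937] v=[-1.1152 1.1235 -1.2642 0.1212]
Step 7: x=[2.1046 6.5186 9.9994 12.3177] v=[-0.1752 1.3669 -2.7710 0.4958]
Max displacement = 2.0081

Answer: 2.0081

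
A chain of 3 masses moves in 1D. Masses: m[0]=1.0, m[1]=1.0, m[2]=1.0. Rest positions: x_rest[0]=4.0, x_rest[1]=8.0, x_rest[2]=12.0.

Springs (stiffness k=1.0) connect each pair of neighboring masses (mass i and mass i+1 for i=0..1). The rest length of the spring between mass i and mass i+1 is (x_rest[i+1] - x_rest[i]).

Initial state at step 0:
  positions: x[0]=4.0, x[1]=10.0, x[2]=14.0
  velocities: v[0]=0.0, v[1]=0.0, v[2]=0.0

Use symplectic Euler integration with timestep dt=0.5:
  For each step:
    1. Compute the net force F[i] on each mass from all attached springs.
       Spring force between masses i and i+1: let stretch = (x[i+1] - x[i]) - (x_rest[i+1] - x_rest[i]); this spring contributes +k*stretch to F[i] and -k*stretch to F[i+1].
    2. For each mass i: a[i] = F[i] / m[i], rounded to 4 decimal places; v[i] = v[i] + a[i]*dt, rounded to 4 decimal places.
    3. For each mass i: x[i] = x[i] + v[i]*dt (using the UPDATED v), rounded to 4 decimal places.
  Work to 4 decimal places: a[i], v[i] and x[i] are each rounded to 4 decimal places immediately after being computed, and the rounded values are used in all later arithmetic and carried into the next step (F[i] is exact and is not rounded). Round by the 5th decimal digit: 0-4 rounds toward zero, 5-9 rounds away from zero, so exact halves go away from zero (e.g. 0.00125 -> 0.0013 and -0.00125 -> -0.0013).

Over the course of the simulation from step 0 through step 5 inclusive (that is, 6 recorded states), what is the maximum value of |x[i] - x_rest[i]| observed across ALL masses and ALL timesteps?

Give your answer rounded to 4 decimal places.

Answer: 2.2345

Derivation:
Step 0: x=[4.0000 10.0000 14.0000] v=[0.0000 0.0000 0.0000]
Step 1: x=[4.5000 9.5000 14.0000] v=[1.0000 -1.0000 0.0000]
Step 2: x=[5.2500 8.8750 13.8750] v=[1.5000 -1.2500 -0.2500]
Step 3: x=[5.9063 8.5938 13.5000] v=[1.3125 -0.5625 -0.7500]
Step 4: x=[6.2345 8.8673 12.8985] v=[0.6563 0.5469 -1.2031]
Step 5: x=[6.2209 9.4904 12.2892] v=[-0.0273 1.2461 -1.2187]
Max displacement = 2.2345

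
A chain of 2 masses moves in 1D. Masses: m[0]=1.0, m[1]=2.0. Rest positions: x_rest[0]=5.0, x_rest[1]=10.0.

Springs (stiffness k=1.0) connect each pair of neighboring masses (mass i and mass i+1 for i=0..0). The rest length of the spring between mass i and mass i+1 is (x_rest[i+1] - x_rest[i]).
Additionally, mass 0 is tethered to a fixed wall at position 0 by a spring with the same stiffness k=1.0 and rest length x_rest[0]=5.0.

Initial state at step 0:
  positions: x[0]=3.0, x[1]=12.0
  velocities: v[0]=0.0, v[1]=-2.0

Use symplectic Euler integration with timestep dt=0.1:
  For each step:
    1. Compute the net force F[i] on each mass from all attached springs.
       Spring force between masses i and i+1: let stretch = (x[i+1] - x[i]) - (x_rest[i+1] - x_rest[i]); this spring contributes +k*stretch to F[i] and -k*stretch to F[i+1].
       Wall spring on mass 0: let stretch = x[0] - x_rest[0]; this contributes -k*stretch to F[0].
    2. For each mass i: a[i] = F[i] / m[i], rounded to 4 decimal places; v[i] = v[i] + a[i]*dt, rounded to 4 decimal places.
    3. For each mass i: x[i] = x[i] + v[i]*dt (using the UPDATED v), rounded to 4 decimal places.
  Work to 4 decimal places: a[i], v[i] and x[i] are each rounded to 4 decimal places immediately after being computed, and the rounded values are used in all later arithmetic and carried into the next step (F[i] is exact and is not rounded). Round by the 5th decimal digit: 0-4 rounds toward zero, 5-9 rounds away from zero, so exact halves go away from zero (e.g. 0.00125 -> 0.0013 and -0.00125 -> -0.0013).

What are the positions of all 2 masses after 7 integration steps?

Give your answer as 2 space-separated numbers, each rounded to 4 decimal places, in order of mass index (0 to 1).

Step 0: x=[3.0000 12.0000] v=[0.0000 -2.0000]
Step 1: x=[3.0600 11.7800] v=[0.6000 -2.2000]
Step 2: x=[3.1766 11.5414] v=[1.1660 -2.3860]
Step 3: x=[3.3451 11.2860] v=[1.6848 -2.5542]
Step 4: x=[3.5595 11.0159] v=[2.1444 -2.7013]
Step 5: x=[3.8129 10.7335] v=[2.5341 -2.8241]
Step 6: x=[4.0974 10.4415] v=[2.8449 -2.9201]
Step 7: x=[4.4044 10.1428] v=[3.0696 -2.9873]

Answer: 4.4044 10.1428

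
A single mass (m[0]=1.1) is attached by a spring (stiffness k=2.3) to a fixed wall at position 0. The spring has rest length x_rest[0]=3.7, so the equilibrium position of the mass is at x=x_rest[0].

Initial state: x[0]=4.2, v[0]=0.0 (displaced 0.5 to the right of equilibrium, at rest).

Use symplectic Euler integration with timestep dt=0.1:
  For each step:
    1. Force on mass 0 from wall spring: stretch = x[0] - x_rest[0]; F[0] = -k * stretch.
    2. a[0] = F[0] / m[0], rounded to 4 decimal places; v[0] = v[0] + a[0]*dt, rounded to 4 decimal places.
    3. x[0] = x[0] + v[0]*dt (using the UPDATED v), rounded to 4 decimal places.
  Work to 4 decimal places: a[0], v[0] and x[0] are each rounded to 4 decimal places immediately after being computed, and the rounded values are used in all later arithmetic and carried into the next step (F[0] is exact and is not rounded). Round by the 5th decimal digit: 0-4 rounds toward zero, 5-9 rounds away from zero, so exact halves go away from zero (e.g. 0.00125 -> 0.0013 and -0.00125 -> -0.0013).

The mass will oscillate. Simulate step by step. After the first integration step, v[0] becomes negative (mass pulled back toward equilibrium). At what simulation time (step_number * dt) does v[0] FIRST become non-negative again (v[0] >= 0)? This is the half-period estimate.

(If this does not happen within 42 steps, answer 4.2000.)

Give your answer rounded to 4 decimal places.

Answer: 2.2000

Derivation:
Step 0: x=[4.2000] v=[0.0000]
Step 1: x=[4.1895] v=[-0.1046]
Step 2: x=[4.1688] v=[-0.2070]
Step 3: x=[4.1383] v=[-0.3050]
Step 4: x=[4.0986] v=[-0.3966]
Step 5: x=[4.0506] v=[-0.4799]
Step 6: x=[3.9953] v=[-0.5532]
Step 7: x=[3.9338] v=[-0.6149]
Step 8: x=[3.8674] v=[-0.6638]
Step 9: x=[3.7975] v=[-0.6988]
Step 10: x=[3.7256] v=[-0.7192]
Step 11: x=[3.6531] v=[-0.7246]
Step 12: x=[3.5816] v=[-0.7148]
Step 13: x=[3.5126] v=[-0.6900]
Step 14: x=[3.4475] v=[-0.6508]
Step 15: x=[3.3877] v=[-0.5980]
Step 16: x=[3.3344] v=[-0.5327]
Step 17: x=[3.2888] v=[-0.4563]
Step 18: x=[3.2518] v=[-0.3703]
Step 19: x=[3.2241] v=[-0.2766]
Step 20: x=[3.2064] v=[-0.1771]
Step 21: x=[3.1990] v=[-0.0739]
Step 22: x=[3.2021] v=[0.0309]
First v>=0 after going negative at step 22, time=2.2000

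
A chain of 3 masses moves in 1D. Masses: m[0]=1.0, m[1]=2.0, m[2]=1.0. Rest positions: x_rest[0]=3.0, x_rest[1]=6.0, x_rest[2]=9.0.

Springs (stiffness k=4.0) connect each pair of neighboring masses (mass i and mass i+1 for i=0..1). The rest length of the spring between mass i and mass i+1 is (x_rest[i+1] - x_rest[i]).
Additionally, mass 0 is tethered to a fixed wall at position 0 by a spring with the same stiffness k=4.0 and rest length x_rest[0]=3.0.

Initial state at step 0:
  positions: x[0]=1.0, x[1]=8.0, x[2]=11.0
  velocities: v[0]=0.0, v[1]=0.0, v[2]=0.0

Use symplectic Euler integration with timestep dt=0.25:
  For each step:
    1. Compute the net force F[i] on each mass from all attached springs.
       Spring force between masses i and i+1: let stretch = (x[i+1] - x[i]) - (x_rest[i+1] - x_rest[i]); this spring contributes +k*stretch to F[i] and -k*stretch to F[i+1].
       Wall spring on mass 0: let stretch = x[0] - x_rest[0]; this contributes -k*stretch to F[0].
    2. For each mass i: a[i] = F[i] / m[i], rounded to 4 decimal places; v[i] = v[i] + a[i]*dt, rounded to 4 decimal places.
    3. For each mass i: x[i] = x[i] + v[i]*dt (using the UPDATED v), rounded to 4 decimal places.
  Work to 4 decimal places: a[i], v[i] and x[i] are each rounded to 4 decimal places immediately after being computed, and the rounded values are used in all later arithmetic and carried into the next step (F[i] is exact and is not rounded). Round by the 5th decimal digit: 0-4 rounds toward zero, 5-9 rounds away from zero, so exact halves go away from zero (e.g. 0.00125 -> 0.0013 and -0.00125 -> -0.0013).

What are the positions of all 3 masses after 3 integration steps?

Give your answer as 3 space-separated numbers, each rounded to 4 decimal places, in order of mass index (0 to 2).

Answer: 6.1406 6.3594 10.4844

Derivation:
Step 0: x=[1.0000 8.0000 11.0000] v=[0.0000 0.0000 0.0000]
Step 1: x=[2.5000 7.5000 11.0000] v=[6.0000 -2.0000 0.0000]
Step 2: x=[4.6250 6.8125 10.8750] v=[8.5000 -2.7500 -0.5000]
Step 3: x=[6.1406 6.3594 10.4844] v=[6.0625 -1.8125 -1.5625]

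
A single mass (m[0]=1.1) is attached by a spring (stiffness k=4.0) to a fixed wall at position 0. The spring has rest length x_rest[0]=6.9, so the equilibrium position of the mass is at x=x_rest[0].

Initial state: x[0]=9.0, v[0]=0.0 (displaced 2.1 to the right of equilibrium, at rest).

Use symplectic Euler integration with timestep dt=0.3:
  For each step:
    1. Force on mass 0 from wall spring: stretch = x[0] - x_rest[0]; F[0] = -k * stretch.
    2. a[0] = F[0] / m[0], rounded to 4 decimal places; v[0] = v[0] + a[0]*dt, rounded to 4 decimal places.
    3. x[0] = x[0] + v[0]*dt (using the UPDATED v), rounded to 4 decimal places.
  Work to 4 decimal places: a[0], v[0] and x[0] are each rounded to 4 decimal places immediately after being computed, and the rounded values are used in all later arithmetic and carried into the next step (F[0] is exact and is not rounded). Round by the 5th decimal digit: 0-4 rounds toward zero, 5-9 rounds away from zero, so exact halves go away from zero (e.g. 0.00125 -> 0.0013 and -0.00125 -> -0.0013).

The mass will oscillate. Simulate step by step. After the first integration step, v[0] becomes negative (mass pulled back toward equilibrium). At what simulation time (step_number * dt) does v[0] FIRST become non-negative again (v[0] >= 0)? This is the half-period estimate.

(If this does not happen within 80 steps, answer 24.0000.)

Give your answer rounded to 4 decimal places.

Step 0: x=[9.0000] v=[0.0000]
Step 1: x=[8.3127] v=[-2.2909]
Step 2: x=[7.1631] v=[-3.8320]
Step 3: x=[5.9274] v=[-4.1190]
Step 4: x=[5.0100] v=[-3.0580]
Step 5: x=[4.7111] v=[-0.9962]
Step 6: x=[5.1286] v=[1.3917]
First v>=0 after going negative at step 6, time=1.8000

Answer: 1.8000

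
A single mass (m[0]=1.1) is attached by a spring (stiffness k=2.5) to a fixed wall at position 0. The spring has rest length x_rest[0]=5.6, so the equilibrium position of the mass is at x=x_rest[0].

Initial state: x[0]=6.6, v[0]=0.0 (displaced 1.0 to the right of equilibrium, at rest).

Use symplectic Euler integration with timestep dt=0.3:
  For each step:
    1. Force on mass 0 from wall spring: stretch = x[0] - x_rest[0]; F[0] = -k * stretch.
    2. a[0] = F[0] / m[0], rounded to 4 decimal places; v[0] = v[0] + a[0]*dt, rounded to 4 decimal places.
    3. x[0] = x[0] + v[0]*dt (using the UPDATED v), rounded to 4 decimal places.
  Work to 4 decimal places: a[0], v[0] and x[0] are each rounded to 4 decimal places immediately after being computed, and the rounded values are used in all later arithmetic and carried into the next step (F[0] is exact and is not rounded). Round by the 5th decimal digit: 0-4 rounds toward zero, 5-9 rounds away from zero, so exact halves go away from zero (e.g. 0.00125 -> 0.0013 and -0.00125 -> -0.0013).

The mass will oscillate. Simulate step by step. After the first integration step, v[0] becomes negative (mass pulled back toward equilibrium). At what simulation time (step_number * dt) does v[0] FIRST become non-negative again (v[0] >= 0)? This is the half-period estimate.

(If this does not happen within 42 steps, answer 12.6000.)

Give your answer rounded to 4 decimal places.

Step 0: x=[6.6000] v=[0.0000]
Step 1: x=[6.3955] v=[-0.6818]
Step 2: x=[6.0282] v=[-1.2242]
Step 3: x=[5.5733] v=[-1.5162]
Step 4: x=[5.1239] v=[-1.4980]
Step 5: x=[4.7719] v=[-1.1734]
Step 6: x=[4.5893] v=[-0.6088]
Step 7: x=[4.6134] v=[0.0803]
First v>=0 after going negative at step 7, time=2.1000

Answer: 2.1000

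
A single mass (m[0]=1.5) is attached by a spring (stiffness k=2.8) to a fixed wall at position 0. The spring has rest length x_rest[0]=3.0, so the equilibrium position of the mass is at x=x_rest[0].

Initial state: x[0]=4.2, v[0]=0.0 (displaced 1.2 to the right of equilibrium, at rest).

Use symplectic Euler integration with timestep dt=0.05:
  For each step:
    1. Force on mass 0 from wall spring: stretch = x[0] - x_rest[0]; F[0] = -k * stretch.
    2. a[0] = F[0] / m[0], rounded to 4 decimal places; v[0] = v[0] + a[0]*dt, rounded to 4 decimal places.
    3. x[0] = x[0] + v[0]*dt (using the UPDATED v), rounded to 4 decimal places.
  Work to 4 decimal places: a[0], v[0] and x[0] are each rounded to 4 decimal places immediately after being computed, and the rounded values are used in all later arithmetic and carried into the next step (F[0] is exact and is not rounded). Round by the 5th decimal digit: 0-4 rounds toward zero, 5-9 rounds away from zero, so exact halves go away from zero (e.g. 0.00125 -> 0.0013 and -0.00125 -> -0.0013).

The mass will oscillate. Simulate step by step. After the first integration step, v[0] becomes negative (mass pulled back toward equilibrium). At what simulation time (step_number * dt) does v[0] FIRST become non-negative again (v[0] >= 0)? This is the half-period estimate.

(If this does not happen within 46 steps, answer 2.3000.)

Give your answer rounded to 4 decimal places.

Answer: 2.3000

Derivation:
Step 0: x=[4.2000] v=[0.0000]
Step 1: x=[4.1944] v=[-0.1120]
Step 2: x=[4.1832] v=[-0.2235]
Step 3: x=[4.1665] v=[-0.3339]
Step 4: x=[4.1444] v=[-0.4428]
Step 5: x=[4.1169] v=[-0.5496]
Step 6: x=[4.0842] v=[-0.6538]
Step 7: x=[4.0465] v=[-0.7550]
Step 8: x=[4.0039] v=[-0.8527]
Step 9: x=[3.9566] v=[-0.9464]
Step 10: x=[3.9048] v=[-1.0357]
Step 11: x=[3.8488] v=[-1.1202]
Step 12: x=[3.7888] v=[-1.1994]
Step 13: x=[3.7252] v=[-1.2730]
Step 14: x=[3.6582] v=[-1.3407]
Step 15: x=[3.5881] v=[-1.4021]
Step 16: x=[3.5153] v=[-1.4570]
Step 17: x=[3.4400] v=[-1.5051]
Step 18: x=[3.3627] v=[-1.5462]
Step 19: x=[3.2837] v=[-1.5801]
Step 20: x=[3.2034] v=[-1.6066]
Step 21: x=[3.1221] v=[-1.6256]
Step 22: x=[3.0403] v=[-1.6370]
Step 23: x=[2.9583] v=[-1.6408]
Step 24: x=[2.8765] v=[-1.6369]
Step 25: x=[2.7952] v=[-1.6254]
Step 26: x=[2.7149] v=[-1.6063]
Step 27: x=[2.6359] v=[-1.5797]
Step 28: x=[2.5586] v=[-1.5457]
Step 29: x=[2.4834] v=[-1.5045]
Step 30: x=[2.4106] v=[-1.4563]
Step 31: x=[2.3405] v=[-1.4013]
Step 32: x=[2.2735] v=[-1.3397]
Step 33: x=[2.2099] v=[-1.2719]
Step 34: x=[2.1500] v=[-1.1982]
Step 35: x=[2.0941] v=[-1.1189]
Step 36: x=[2.0424] v=[-1.0344]
Step 37: x=[1.9952] v=[-0.9450]
Step 38: x=[1.9526] v=[-0.8512]
Step 39: x=[1.9149] v=[-0.7534]
Step 40: x=[1.8823] v=[-0.6521]
Step 41: x=[1.8549] v=[-0.5478]
Step 42: x=[1.8329] v=[-0.4409]
Step 43: x=[1.8163] v=[-0.3320]
Step 44: x=[1.8052] v=[-0.2215]
Step 45: x=[1.7997] v=[-0.1100]
Step 46: x=[1.7998] v=[0.0020]
First v>=0 after going negative at step 46, time=2.3000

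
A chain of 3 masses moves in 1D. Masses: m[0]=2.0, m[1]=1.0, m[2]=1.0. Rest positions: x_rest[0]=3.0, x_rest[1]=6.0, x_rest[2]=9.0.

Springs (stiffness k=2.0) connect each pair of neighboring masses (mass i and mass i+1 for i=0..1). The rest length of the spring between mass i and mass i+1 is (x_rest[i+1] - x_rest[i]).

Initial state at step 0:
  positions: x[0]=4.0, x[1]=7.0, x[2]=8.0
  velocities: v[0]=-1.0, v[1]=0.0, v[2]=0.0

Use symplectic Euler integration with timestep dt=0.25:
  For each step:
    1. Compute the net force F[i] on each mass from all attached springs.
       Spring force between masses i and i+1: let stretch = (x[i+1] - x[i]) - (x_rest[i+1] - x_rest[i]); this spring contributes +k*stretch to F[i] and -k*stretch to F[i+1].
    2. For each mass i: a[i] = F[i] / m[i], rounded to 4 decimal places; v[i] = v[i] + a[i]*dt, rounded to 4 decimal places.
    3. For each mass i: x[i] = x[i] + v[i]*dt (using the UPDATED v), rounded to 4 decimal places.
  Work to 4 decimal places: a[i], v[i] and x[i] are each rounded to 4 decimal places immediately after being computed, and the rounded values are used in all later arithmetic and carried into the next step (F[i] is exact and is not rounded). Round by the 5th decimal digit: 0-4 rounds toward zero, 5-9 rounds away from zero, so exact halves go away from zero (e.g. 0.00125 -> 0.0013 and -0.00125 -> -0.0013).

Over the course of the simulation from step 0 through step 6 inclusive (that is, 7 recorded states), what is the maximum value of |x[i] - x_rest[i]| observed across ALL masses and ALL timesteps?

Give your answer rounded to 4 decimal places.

Answer: 1.0800

Derivation:
Step 0: x=[4.0000 7.0000 8.0000] v=[-1.0000 0.0000 0.0000]
Step 1: x=[3.7500 6.7500 8.2500] v=[-1.0000 -1.0000 1.0000]
Step 2: x=[3.5000 6.3125 8.6875] v=[-1.0000 -1.7500 1.7500]
Step 3: x=[3.2383 5.8203 9.2031] v=[-1.0469 -1.9688 2.0625]
Step 4: x=[2.9505 5.4282 9.6709] v=[-1.1514 -1.5684 1.8711]
Step 5: x=[2.6300 5.2567 9.9834] v=[-1.2820 -0.6859 1.2498]
Step 6: x=[2.2862 5.3477 10.0800] v=[-1.3753 0.3641 0.3865]
Max displacement = 1.0800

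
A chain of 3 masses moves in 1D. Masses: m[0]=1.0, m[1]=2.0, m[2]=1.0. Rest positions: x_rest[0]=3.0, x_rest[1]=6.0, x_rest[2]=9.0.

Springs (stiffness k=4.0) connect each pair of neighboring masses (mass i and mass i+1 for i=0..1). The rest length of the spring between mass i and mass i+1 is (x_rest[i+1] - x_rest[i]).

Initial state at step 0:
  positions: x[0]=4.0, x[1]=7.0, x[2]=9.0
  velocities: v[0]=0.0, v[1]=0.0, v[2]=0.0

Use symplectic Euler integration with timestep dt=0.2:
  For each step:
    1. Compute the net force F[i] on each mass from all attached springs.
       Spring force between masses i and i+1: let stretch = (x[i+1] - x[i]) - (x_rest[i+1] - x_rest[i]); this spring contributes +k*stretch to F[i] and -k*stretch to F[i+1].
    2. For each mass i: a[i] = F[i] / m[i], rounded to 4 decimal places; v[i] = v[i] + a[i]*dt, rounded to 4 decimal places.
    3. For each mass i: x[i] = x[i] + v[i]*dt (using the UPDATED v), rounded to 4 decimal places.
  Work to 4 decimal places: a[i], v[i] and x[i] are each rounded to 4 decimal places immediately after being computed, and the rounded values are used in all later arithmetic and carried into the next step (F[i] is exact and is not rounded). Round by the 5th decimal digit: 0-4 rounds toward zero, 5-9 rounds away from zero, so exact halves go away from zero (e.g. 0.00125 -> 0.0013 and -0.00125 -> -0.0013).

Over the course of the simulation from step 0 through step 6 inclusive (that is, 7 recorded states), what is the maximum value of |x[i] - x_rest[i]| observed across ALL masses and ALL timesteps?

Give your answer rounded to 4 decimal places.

Step 0: x=[4.0000 7.0000 9.0000] v=[0.0000 0.0000 0.0000]
Step 1: x=[4.0000 6.9200 9.1600] v=[0.0000 -0.4000 0.8000]
Step 2: x=[3.9872 6.7856 9.4416] v=[-0.0640 -0.6720 1.4080]
Step 3: x=[3.9421 6.6398 9.7782] v=[-0.2253 -0.7290 1.6832]
Step 4: x=[3.8487 6.5293 10.0927] v=[-0.4671 -0.5527 1.5725]
Step 5: x=[3.7042 6.4894 10.3171] v=[-0.7226 -0.1996 1.1218]
Step 6: x=[3.5253 6.5329 10.4090] v=[-0.8944 0.2174 0.4596]
Max displacement = 1.4090

Answer: 1.4090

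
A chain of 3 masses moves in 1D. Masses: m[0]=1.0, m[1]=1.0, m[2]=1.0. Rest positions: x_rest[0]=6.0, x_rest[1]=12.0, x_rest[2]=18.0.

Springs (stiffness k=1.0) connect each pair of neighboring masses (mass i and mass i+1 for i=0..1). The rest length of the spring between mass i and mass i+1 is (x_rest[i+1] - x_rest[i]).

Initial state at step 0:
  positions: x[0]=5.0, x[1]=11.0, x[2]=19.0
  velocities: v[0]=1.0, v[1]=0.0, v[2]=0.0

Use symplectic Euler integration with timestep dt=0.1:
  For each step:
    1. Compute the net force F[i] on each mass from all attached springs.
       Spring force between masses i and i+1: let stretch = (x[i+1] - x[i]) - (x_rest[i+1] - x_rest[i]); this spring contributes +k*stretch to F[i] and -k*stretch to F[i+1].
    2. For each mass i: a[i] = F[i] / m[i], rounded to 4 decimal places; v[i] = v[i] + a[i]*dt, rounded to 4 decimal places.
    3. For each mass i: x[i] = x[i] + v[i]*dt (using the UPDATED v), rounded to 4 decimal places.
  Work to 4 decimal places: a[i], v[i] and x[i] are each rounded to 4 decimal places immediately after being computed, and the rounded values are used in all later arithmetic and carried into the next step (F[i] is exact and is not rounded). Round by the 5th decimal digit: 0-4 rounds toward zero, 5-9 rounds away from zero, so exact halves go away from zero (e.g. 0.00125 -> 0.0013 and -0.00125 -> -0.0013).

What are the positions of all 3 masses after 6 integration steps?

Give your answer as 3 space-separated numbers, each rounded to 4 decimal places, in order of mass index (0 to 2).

Answer: 5.5795 11.4129 18.6077

Derivation:
Step 0: x=[5.0000 11.0000 19.0000] v=[1.0000 0.0000 0.0000]
Step 1: x=[5.1000 11.0200 18.9800] v=[1.0000 0.2000 -0.2000]
Step 2: x=[5.1992 11.0604 18.9404] v=[0.9920 0.4040 -0.3960]
Step 3: x=[5.2970 11.1210 18.8820] v=[0.9781 0.6059 -0.5840]
Step 4: x=[5.3931 11.2010 18.8060] v=[0.9605 0.7996 -0.7601]
Step 5: x=[5.4872 11.2989 18.7139] v=[0.9413 0.9793 -0.9206]
Step 6: x=[5.5795 11.4129 18.6077] v=[0.9225 1.1396 -1.0621]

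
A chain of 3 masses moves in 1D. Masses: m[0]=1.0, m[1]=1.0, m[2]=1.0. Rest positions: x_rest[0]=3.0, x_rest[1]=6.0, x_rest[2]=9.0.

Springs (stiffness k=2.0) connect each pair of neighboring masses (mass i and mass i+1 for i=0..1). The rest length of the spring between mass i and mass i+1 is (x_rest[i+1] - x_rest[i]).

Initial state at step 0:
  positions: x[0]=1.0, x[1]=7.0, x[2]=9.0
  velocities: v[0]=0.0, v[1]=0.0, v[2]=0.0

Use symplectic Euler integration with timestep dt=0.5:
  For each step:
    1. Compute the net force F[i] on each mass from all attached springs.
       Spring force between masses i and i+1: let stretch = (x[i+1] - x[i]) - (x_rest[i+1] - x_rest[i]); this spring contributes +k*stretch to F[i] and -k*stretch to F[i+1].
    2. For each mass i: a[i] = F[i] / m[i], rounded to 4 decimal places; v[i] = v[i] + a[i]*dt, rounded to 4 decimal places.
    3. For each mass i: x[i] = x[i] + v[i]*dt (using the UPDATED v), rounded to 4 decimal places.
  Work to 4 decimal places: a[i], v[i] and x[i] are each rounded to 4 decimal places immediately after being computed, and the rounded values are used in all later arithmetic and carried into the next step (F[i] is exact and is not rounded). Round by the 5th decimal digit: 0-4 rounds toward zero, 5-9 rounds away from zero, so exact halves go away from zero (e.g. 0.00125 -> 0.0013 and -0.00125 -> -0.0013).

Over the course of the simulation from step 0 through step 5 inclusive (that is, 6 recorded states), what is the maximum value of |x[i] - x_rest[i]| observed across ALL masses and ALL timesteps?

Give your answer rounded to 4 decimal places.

Answer: 2.1875

Derivation:
Step 0: x=[1.0000 7.0000 9.0000] v=[0.0000 0.0000 0.0000]
Step 1: x=[2.5000 5.0000 9.5000] v=[3.0000 -4.0000 1.0000]
Step 2: x=[3.7500 4.0000 9.2500] v=[2.5000 -2.0000 -0.5000]
Step 3: x=[3.6250 5.5000 7.8750] v=[-0.2500 3.0000 -2.7500]
Step 4: x=[2.9375 7.2500 6.8125] v=[-1.3750 3.5000 -2.1250]
Step 5: x=[2.9063 6.6250 7.4688] v=[-0.0625 -1.2500 1.3125]
Max displacement = 2.1875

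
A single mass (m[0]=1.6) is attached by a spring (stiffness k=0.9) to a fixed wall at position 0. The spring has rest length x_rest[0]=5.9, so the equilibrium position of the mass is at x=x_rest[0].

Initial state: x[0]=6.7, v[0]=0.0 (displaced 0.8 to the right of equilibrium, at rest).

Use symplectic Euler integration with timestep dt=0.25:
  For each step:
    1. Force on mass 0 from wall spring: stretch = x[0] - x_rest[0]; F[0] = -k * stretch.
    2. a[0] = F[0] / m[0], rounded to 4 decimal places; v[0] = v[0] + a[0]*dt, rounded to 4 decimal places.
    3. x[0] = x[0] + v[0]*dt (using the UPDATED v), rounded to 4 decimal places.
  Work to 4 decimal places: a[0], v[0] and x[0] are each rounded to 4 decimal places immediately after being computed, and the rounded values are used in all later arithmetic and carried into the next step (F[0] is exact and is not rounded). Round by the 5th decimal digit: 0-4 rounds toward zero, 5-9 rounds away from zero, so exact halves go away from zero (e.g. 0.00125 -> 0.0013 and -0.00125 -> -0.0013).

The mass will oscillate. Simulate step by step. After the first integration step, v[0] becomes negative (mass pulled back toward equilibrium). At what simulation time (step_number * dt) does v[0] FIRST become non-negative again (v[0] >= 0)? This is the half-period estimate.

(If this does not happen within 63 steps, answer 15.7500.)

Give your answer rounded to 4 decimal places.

Answer: 4.2500

Derivation:
Step 0: x=[6.7000] v=[0.0000]
Step 1: x=[6.6719] v=[-0.1125]
Step 2: x=[6.6166] v=[-0.2211]
Step 3: x=[6.5361] v=[-0.3219]
Step 4: x=[6.4333] v=[-0.4114]
Step 5: x=[6.3117] v=[-0.4864]
Step 6: x=[6.1756] v=[-0.5443]
Step 7: x=[6.0298] v=[-0.5831]
Step 8: x=[5.8795] v=[-0.6014]
Step 9: x=[5.7299] v=[-0.5985]
Step 10: x=[5.5863] v=[-0.5746]
Step 11: x=[5.4537] v=[-0.5305]
Step 12: x=[5.3368] v=[-0.4678]
Step 13: x=[5.2397] v=[-0.3886]
Step 14: x=[5.1658] v=[-0.2958]
Step 15: x=[5.1177] v=[-0.1926]
Step 16: x=[5.0971] v=[-0.0826]
Step 17: x=[5.1047] v=[0.0303]
First v>=0 after going negative at step 17, time=4.2500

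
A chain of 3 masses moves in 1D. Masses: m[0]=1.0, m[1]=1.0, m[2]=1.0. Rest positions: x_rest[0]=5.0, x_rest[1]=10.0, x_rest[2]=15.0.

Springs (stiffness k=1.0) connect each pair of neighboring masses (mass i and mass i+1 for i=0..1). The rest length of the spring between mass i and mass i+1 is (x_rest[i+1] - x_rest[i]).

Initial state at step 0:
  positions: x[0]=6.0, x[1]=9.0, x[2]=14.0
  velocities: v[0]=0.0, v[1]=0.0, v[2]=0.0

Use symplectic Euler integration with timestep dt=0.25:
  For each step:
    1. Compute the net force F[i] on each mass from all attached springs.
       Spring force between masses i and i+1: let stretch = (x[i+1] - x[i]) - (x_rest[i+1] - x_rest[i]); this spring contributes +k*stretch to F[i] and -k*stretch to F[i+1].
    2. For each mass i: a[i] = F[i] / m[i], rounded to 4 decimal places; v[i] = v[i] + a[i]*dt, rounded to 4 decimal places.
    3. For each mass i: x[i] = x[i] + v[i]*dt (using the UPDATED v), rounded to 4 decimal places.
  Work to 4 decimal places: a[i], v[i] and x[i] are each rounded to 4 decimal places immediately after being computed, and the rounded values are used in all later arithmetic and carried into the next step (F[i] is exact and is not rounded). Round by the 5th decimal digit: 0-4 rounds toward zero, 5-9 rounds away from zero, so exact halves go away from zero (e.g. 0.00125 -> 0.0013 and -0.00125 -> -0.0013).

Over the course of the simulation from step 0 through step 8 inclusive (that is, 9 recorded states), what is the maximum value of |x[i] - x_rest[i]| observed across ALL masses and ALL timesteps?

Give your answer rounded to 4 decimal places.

Answer: 1.1562

Derivation:
Step 0: x=[6.0000 9.0000 14.0000] v=[0.0000 0.0000 0.0000]
Step 1: x=[5.8750 9.1250 14.0000] v=[-0.5000 0.5000 0.0000]
Step 2: x=[5.6406 9.3516 14.0078] v=[-0.9375 0.9063 0.0313]
Step 3: x=[5.3257 9.6373 14.0371] v=[-1.2598 1.1426 0.1173]
Step 4: x=[4.9677 9.9285 14.1040] v=[-1.4319 1.1647 0.2674]
Step 5: x=[4.6073 10.1706 14.2224] v=[-1.4417 0.9684 0.4735]
Step 6: x=[4.2821 10.3182 14.4001] v=[-1.3009 0.5905 0.7106]
Step 7: x=[4.0216 10.3437 14.6351] v=[-1.0419 0.1020 0.9401]
Step 8: x=[3.8438 10.2423 14.9144] v=[-0.7114 -0.4057 1.1173]
Max displacement = 1.1562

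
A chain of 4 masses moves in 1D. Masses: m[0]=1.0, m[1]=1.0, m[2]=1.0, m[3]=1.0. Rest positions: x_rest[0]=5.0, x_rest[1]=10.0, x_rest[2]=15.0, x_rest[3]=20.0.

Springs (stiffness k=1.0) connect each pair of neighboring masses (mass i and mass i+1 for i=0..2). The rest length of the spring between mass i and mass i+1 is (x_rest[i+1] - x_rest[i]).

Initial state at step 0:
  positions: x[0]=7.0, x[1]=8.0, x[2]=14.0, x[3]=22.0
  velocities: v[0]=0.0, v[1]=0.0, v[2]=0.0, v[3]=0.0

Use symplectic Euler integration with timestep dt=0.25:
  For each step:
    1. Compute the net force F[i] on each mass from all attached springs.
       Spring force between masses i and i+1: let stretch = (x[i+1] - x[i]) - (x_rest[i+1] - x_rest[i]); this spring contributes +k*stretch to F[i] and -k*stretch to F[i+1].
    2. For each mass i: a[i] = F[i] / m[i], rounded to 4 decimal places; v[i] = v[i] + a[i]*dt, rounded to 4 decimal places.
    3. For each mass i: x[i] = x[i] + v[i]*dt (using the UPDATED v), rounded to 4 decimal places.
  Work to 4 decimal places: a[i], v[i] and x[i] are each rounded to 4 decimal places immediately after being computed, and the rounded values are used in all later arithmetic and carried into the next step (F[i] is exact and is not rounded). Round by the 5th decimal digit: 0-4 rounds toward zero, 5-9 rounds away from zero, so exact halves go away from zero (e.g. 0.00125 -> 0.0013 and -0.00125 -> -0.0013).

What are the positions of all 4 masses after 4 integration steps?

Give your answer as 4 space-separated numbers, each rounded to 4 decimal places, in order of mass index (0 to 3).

Step 0: x=[7.0000 8.0000 14.0000 22.0000] v=[0.0000 0.0000 0.0000 0.0000]
Step 1: x=[6.7500 8.3125 14.1250 21.8125] v=[-1.0000 1.2500 0.5000 -0.7500]
Step 2: x=[6.2852 8.8906 14.3672 21.4570] v=[-1.8594 2.3125 0.9688 -1.4219]
Step 3: x=[5.6707 9.6482 14.7102 20.9709] v=[-2.4581 3.0303 1.3721 -1.9444]
Step 4: x=[4.9923 10.4736 15.1282 20.4060] v=[-2.7137 3.3014 1.6718 -2.2596]

Answer: 4.9923 10.4736 15.1282 20.4060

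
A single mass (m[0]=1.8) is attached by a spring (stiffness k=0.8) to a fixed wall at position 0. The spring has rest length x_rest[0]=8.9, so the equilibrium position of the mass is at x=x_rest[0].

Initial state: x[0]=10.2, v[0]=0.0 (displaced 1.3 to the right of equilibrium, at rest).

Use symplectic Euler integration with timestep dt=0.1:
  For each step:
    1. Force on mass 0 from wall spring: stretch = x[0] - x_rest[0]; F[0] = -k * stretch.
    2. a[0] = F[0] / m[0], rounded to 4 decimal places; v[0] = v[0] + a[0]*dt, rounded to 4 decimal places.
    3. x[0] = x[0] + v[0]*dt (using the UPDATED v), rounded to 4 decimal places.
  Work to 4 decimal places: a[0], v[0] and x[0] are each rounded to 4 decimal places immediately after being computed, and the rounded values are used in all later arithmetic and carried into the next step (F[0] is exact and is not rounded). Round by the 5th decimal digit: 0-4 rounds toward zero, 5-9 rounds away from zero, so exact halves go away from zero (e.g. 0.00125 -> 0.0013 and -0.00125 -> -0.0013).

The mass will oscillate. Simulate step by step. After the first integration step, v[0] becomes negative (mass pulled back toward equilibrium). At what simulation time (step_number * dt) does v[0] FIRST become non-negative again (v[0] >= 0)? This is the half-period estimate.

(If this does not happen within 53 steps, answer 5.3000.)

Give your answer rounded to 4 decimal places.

Answer: 4.8000

Derivation:
Step 0: x=[10.2000] v=[0.0000]
Step 1: x=[10.1942] v=[-0.0578]
Step 2: x=[10.1827] v=[-0.1153]
Step 3: x=[10.1655] v=[-0.1723]
Step 4: x=[10.1427] v=[-0.2285]
Step 5: x=[10.1143] v=[-0.2837]
Step 6: x=[10.0805] v=[-0.3377]
Step 7: x=[10.0415] v=[-0.3902]
Step 8: x=[9.9974] v=[-0.4409]
Step 9: x=[9.9484] v=[-0.4897]
Step 10: x=[9.8948] v=[-0.5363]
Step 11: x=[9.8368] v=[-0.5805]
Step 12: x=[9.7746] v=[-0.6221]
Step 13: x=[9.7085] v=[-0.6610]
Step 14: x=[9.6388] v=[-0.6969]
Step 15: x=[9.5658] v=[-0.7297]
Step 16: x=[9.4899] v=[-0.7593]
Step 17: x=[9.4114] v=[-0.7855]
Step 18: x=[9.3306] v=[-0.8082]
Step 19: x=[9.2479] v=[-0.8273]
Step 20: x=[9.1636] v=[-0.8428]
Step 21: x=[9.0782] v=[-0.8545]
Step 22: x=[8.9920] v=[-0.8624]
Step 23: x=[8.9054] v=[-0.8665]
Step 24: x=[8.8187] v=[-0.8667]
Step 25: x=[8.7324] v=[-0.8631]
Step 26: x=[8.6468] v=[-0.8557]
Step 27: x=[8.5624] v=[-0.8445]
Step 28: x=[8.4795] v=[-0.8295]
Step 29: x=[8.3984] v=[-0.8108]
Step 30: x=[8.3196] v=[-0.7885]
Step 31: x=[8.2433] v=[-0.7627]
Step 32: x=[8.1700] v=[-0.7335]
Step 33: x=[8.0999] v=[-0.7011]
Step 34: x=[8.0334] v=[-0.6655]
Step 35: x=[7.9707] v=[-0.6270]
Step 36: x=[7.9121] v=[-0.5857]
Step 37: x=[7.8579] v=[-0.5418]
Step 38: x=[7.8084] v=[-0.4955]
Step 39: x=[7.7637] v=[-0.4470]
Step 40: x=[7.7241] v=[-0.3965]
Step 41: x=[7.6897] v=[-0.3442]
Step 42: x=[7.6607] v=[-0.2904]
Step 43: x=[7.6372] v=[-0.2353]
Step 44: x=[7.6193] v=[-0.1792]
Step 45: x=[7.6071] v=[-0.1223]
Step 46: x=[7.6006] v=[-0.0648]
Step 47: x=[7.5999] v=[-0.0071]
Step 48: x=[7.6050] v=[0.0507]
First v>=0 after going negative at step 48, time=4.8000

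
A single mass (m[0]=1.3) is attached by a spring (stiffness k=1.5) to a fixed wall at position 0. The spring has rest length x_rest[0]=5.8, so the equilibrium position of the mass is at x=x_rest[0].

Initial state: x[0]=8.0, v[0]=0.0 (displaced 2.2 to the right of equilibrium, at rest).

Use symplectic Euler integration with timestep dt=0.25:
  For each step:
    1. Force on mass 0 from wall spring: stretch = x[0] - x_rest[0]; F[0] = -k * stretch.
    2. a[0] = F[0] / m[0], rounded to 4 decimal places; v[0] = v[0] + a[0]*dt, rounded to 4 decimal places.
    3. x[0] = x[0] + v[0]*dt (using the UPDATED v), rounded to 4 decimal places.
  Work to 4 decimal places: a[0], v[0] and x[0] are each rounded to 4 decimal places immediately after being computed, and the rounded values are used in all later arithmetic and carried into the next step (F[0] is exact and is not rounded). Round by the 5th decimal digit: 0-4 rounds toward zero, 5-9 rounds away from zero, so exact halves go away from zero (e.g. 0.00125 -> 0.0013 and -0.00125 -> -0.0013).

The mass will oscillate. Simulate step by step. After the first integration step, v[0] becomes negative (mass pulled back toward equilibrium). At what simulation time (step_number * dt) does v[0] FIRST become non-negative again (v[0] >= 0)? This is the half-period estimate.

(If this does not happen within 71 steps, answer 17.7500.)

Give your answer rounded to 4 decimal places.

Step 0: x=[8.0000] v=[0.0000]
Step 1: x=[7.8414] v=[-0.6346]
Step 2: x=[7.5355] v=[-1.2235]
Step 3: x=[7.1045] v=[-1.7241]
Step 4: x=[6.5794] v=[-2.1004]
Step 5: x=[5.9981] v=[-2.3252]
Step 6: x=[5.4025] v=[-2.3824]
Step 7: x=[4.8356] v=[-2.2677]
Step 8: x=[4.3382] v=[-1.9895]
Step 9: x=[3.9463] v=[-1.5678]
Step 10: x=[3.6880] v=[-1.0331]
Step 11: x=[3.5820] v=[-0.4239]
Step 12: x=[3.6360] v=[0.2159]
First v>=0 after going negative at step 12, time=3.0000

Answer: 3.0000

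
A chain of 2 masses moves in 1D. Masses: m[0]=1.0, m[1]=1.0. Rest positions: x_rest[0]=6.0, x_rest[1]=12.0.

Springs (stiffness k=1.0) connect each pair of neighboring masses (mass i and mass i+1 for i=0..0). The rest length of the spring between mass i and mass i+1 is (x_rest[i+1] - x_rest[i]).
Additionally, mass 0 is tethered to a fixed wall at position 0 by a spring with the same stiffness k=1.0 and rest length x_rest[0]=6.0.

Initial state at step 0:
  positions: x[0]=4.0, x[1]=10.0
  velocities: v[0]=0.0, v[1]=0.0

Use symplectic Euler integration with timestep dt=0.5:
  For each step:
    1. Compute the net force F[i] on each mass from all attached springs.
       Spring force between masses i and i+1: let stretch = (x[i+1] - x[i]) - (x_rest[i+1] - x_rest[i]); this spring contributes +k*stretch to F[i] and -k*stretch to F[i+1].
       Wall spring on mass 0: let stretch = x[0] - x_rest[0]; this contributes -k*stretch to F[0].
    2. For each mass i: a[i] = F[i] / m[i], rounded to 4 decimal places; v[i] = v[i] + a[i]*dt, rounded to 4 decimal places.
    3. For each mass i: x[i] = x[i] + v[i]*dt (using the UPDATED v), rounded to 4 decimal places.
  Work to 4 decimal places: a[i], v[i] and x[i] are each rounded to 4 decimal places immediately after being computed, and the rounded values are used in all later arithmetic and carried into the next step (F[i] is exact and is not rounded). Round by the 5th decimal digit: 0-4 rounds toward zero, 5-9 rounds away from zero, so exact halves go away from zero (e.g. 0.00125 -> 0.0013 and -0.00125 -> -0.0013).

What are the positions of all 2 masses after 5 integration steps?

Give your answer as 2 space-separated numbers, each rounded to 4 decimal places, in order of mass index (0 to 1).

Answer: 6.2775 12.2716

Derivation:
Step 0: x=[4.0000 10.0000] v=[0.0000 0.0000]
Step 1: x=[4.5000 10.0000] v=[1.0000 0.0000]
Step 2: x=[5.2500 10.1250] v=[1.5000 0.2500]
Step 3: x=[5.9063 10.5313] v=[1.3125 0.8125]
Step 4: x=[6.2423 11.2813] v=[0.6719 1.5000]
Step 5: x=[6.2775 12.2716] v=[0.0703 1.9805]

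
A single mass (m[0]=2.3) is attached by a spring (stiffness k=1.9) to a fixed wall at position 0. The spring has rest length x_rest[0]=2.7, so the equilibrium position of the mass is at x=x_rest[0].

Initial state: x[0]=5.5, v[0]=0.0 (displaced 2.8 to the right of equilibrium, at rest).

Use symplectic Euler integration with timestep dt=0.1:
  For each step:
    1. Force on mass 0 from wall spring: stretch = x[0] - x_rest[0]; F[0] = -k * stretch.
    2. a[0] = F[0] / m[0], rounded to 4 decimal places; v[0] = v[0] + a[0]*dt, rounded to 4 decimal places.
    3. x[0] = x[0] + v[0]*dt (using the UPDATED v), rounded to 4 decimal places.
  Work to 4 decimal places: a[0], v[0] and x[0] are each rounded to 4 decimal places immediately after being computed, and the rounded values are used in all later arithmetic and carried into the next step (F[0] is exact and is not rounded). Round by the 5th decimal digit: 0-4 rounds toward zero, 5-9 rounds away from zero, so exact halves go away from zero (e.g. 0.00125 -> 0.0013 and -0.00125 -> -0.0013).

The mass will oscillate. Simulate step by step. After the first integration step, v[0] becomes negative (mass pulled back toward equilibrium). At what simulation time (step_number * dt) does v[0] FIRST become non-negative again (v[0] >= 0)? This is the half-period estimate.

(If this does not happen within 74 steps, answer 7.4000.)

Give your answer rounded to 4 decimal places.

Step 0: x=[5.5000] v=[0.0000]
Step 1: x=[5.4769] v=[-0.2313]
Step 2: x=[5.4308] v=[-0.4607]
Step 3: x=[5.3622] v=[-0.6863]
Step 4: x=[5.2716] v=[-0.9062]
Step 5: x=[5.1597] v=[-1.1186]
Step 6: x=[5.0275] v=[-1.3218]
Step 7: x=[4.8761] v=[-1.5141]
Step 8: x=[4.7067] v=[-1.6939]
Step 9: x=[4.5207] v=[-1.8597]
Step 10: x=[4.3197] v=[-2.0101]
Step 11: x=[4.1053] v=[-2.1439]
Step 12: x=[3.8793] v=[-2.2600]
Step 13: x=[3.6436] v=[-2.3574]
Step 14: x=[3.4001] v=[-2.4354]
Step 15: x=[3.1508] v=[-2.4932]
Step 16: x=[2.8978] v=[-2.5304]
Step 17: x=[2.6431] v=[-2.5467]
Step 18: x=[2.3889] v=[-2.5420]
Step 19: x=[2.1373] v=[-2.5163]
Step 20: x=[1.8903] v=[-2.4698]
Step 21: x=[1.6500] v=[-2.4029]
Step 22: x=[1.4184] v=[-2.3162]
Step 23: x=[1.1974] v=[-2.2103]
Step 24: x=[0.9888] v=[-2.0862]
Step 25: x=[0.7943] v=[-1.9448]
Step 26: x=[0.6156] v=[-1.7874]
Step 27: x=[0.4541] v=[-1.6152]
Step 28: x=[0.3111] v=[-1.4297]
Step 29: x=[0.1879] v=[-1.2324]
Step 30: x=[0.0854] v=[-1.0249]
Step 31: x=[0.0045] v=[-0.8089]
Step 32: x=[-0.0541] v=[-0.5862]
Step 33: x=[-0.0900] v=[-0.3587]
Step 34: x=[-0.1028] v=[-0.1282]
Step 35: x=[-0.0925] v=[0.1033]
First v>=0 after going negative at step 35, time=3.5000

Answer: 3.5000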